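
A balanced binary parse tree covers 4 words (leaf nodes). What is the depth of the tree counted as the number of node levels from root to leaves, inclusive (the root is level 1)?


In a balanced binary tree with n leaves the deepest leaf is ceil(log2(n)) edges below the root,
so counting node levels inclusive of root and leaves gives ceil(log2(n)) + 1 levels.
log2(4) = 2.0000
ceil(2.0000) = 2
levels = 2 + 1 = 3

3


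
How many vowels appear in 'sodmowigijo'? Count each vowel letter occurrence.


Scanning each character of 'sodmowigijo':
  Position 1: 's' -> consonant (running count: 0)
  Position 2: 'o' -> vowel (running count: 1)
  Position 3: 'd' -> consonant (running count: 1)
  Position 4: 'm' -> consonant (running count: 1)
  Position 5: 'o' -> vowel (running count: 2)
  Position 6: 'w' -> consonant (running count: 2)
  Position 7: 'i' -> vowel (running count: 3)
  Position 8: 'g' -> consonant (running count: 3)
  Position 9: 'i' -> vowel (running count: 4)
  Position 10: 'j' -> consonant (running count: 4)
  Position 11: 'o' -> vowel (running count: 5)
Total vowels: 5

5


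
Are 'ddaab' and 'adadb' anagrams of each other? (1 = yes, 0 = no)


Sort characters of 'ddaab': 'aabdd'
Sort characters of 'adadb': 'aabdd'
Sorted forms match -> they ARE anagrams
Result: 1

1


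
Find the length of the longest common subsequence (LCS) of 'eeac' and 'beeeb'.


DP table for LCS of 'eeac' and 'beeeb':
       b  e  e  e  b
    0  0  0  0  0  0
  e 0  0  1  1  1  1
  e 0  0  1  2  2  2
  a 0  0  1  2  2  2
  c 0  0  1  2  2  2
LCS: 'ee'
LCS length = 2

2


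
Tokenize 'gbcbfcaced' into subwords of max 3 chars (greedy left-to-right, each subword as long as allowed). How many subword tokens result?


'gbcbfcaced' has 10 characters.
Chunking with max size 3:
  Chunk 1: 'gbc' (positions 0-2)
  Chunk 2: 'bfc' (positions 3-5)
  Chunk 3: 'ace' (positions 6-8)
  Chunk 4: 'd' (positions 9-9)
Total chunks: ceil(10 / 3) = 4

4


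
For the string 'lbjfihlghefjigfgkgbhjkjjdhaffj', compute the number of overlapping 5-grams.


String 'lbjfihlghefjigfgkgbhjkjjdhaffj' has length L = 30.
Number of overlapping n-grams = L - n + 1
Substituting: 30 - 5 + 1 = 26

26


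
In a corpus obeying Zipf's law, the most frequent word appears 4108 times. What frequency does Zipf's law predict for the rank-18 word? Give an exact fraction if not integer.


Zipf's law: freq(rank) = f1 / rank
f1 = 4108, rank = 18
freq = 4108 / 18
GCD(4108, 18) = 2
Simplified: 2054/9

2054/9


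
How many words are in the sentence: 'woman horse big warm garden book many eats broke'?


Counting words by splitting on spaces:
  Word 1: 'woman'
  Word 2: 'horse'
  Word 3: 'big'
  Word 4: 'warm'
  Word 5: 'garden'
  Word 6: 'book'
  Word 7: 'many'
  Word 8: 'eats'
  Word 9: 'broke'
Total words: 9

9


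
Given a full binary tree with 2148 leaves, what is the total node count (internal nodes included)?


Leaf nodes (terminals): 2148
Internal nodes = n - 1 = 2148 - 1 = 2147
Total = leaves + internal = 2148 + 2147 = 4295

4295


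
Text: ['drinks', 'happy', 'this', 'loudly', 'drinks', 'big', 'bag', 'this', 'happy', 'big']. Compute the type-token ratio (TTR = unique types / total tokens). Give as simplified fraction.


Tokens: 10
Unique types: ('bag', 'big', 'drinks', 'happy', 'loudly', 'this') = 6
TTR = 6/10
Simplify: divide both by 2 -> 3/5
TTR = 3/5

3/5


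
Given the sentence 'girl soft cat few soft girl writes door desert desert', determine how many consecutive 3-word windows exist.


Word trigrams from [10] words:
  Trigram 1: (girl soft cat)
  Trigram 2: (soft cat few)
  Trigram 3: (cat few soft)
  Trigram 4: (few soft girl)
  Trigram 5: (soft girl writes)
  Trigram 6: (girl writes door)
  Trigram 7: (writes door desert)
  Trigram 8: (door desert desert)
Total word trigrams: 10 - 2 = 8

8


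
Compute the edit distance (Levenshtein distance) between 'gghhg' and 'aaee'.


Building DP table for s1='gghhg' (len 5) and s2='aaee' (len 4):
       a  a  e  e
    0  1  2  3  4
  g 1  1  2  3  4
  g 2  2  2  3  4
  h 3  3  3  3  4
  h 4  4  4  4  4
  g 5  5  5  5  5
Edit distance = dp[5][4] = 5

5


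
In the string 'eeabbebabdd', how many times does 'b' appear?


Scanning 'eeabbebabdd' for 'b':
  Position 3: 'b' -> MATCH (count: 1)
  Position 4: 'b' -> MATCH (count: 2)
  Position 6: 'b' -> MATCH (count: 3)
  Position 8: 'b' -> MATCH (count: 4)
Total occurrences of 'b': 4

4


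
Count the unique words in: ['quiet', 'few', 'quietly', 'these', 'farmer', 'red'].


Listing all tokens and tracking unique types:
  Token 1: 'quiet' -> NEW (unique so far: 1)
  Token 2: 'few' -> NEW (unique so far: 2)
  Token 3: 'quietly' -> NEW (unique so far: 3)
  Token 4: 'these' -> NEW (unique so far: 4)
  Token 5: 'farmer' -> NEW (unique so far: 5)
  Token 6: 'red' -> NEW (unique so far: 6)
Unique types: ('farmer', 'few', 'quiet', 'quietly', 'red', 'these')
Vocabulary size: 6

6


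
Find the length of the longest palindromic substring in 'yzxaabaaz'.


Scanning 'yzxaabaaz' for palindromic substrings.
Substring at positions 3-7: 'aabaa'.
Check: reverse('aabaa') = 'aabaa' -> palindrome confirmed.
Neighbouring characters ('x' / 'z') break symmetry, so it cannot extend further.
No longer palindromic substring exists; longest length = 5

5


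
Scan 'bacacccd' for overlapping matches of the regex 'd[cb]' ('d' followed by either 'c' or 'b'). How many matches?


Pattern: d[cb] means 'd' followed by either 'c' or 'b'.
Scanning 'bacacccd' position-by-position:
  Pos 0: window 'ba' -> no
  Pos 1: window 'ac' -> no
  Pos 2: window 'ca' -> no
  Pos 3: window 'ac' -> no
  Pos 4: window 'cc' -> no
  Pos 5: window 'cc' -> no
  Pos 6: window 'cd' -> no
  Pos 7: window 'd' -> no
Total matches: 0

0


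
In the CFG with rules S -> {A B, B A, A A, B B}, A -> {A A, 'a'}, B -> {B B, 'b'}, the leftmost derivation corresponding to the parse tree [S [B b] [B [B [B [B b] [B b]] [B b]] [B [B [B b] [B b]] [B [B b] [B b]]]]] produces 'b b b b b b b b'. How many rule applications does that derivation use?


Every bracketed nonterminal node [X ...] in the tree is produced by exactly one rule application.
Reading the tree off as a leftmost derivation:
  Step 1: S  =>  B B   (applied S -> B B)
  Step 2: B B  =>  b B   (applied B -> b)
  Step 3: b B  =>  b B B   (applied B -> B B)
  Step 4: b B B  =>  b B B B   (applied B -> B B)
  Step 5: b B B B  =>  b B B B B   (applied B -> B B)
  Step 6: b B B B B  =>  b b B B B   (applied B -> b)
  Step 7: b b B B B  =>  b b b B B   (applied B -> b)
  Step 8: b b b B B  =>  b b b b B   (applied B -> b)
  Step 9: b b b b B  =>  b b b b B B   (applied B -> B B)
  Step 10: b b b b B B  =>  b b b b B B B   (applied B -> B B)
  Step 11: b b b b B B B  =>  b b b b b B B   (applied B -> b)
  Step 12: b b b b b B B  =>  b b b b b b B   (applied B -> b)
  Step 13: b b b b b b B  =>  b b b b b b B B   (applied B -> B B)
  Step 14: b b b b b b B B  =>  b b b b b b b B   (applied B -> b)
  Step 15: b b b b b b b B  =>  b b b b b b b b   (applied B -> b)
Final yield: b b b b b b b b
Total rewrite steps: 15

15


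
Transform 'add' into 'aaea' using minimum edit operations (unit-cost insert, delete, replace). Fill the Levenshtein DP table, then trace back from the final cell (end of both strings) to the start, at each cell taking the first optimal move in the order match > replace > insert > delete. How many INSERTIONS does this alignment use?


Edit distance = 3. Backtracking from cell (3, 4) with preference match > replace > insert > delete,
then listing the resulting alignment 'add' -> 'aaea' left to right:
  Step 1: insert 'a' [insertion #1]
  Step 2: keep 'a'
  Step 3: replace d->e
  Step 4: replace d->a
Total insertions: 1

1


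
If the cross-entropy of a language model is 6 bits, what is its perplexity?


Perplexity formula: PP = 2^H
H = 6
PP = 2^6
Steps: 2^1 = 2, 2^2 = 4, 2^3 = 8, 2^4 = 16, 2^5 = 32, 2^6 = 64
PP = 64

64


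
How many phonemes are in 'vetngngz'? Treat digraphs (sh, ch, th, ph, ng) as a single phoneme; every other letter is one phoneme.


Parsing 'vetngngz' greedily, digraphs first:
  'v' -> consonant phoneme (phonemes so far: 1)
  'e' -> vowel phoneme (phonemes so far: 2)
  't' -> consonant phoneme (phonemes so far: 3)
  'ng' -> digraph (1 consonant phoneme) (phonemes so far: 4)
  'ng' -> digraph (1 consonant phoneme) (phonemes so far: 5)
  'z' -> consonant phoneme (phonemes so far: 6)
Total phonemes: 6

6


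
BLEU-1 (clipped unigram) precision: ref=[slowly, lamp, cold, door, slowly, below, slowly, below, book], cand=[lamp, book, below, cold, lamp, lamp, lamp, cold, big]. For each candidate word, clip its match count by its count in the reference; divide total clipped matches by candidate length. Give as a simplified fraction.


Reference word counts: {'below': 2, 'book': 1, 'cold': 1, 'door': 1, 'lamp': 1, 'slowly': 3}
Checking each candidate word (with clipping):
  'lamp' -> in reference (ref count 1, used 1/1) -> match (matches: 1)
  'book' -> in reference (ref count 1, used 1/1) -> match (matches: 2)
  'below' -> in reference (ref count 2, used 1/2) -> match (matches: 3)
  'cold' -> in reference (ref count 1, used 1/1) -> match (matches: 4)
  'lamp' -> ref count 1 already used up (1/1) -> clipped, no match (matches: 4)
  'lamp' -> ref count 1 already used up (1/1) -> clipped, no match (matches: 4)
  'lamp' -> ref count 1 already used up (1/1) -> clipped, no match (matches: 4)
  'cold' -> ref count 1 already used up (1/1) -> clipped, no match (matches: 4)
  'big' -> not in reference -> no match (matches: 4)
Clipped matches: 4, Candidate length: 9
Precision = 4/9

4/9


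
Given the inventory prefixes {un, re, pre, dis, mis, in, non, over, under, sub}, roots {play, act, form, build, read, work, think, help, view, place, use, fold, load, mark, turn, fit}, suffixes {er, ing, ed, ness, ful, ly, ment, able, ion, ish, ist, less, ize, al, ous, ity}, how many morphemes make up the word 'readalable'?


Segmenting 'readalable' against the inventory:
  'read' -> root (morpheme 1)
  'al' -> suffix (morpheme 2)
  'able' -> suffix (morpheme 3)
Total morphemes: 3

3


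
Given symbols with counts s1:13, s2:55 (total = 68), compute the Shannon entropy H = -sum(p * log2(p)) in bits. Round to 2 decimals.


Computing entropy H = -sum(p_i * log2(p_i)):
  s1: p = 13/68 = 0.1912, -p*log2(p) = 0.4563
  s2: p = 55/68 = 0.8088, -p*log2(p) = 0.2476
H = sum of terms = 0.7039
Rounded to 2 decimals: 0.70

0.70


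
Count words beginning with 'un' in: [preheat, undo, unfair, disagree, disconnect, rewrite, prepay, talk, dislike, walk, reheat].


Checking each word for prefix 'un':
  'preheat' -> no (count: 0)
  'undo' -> YES, starts with 'un' (count: 1)
  'unfair' -> YES, starts with 'un' (count: 2)
  'disagree' -> no (count: 2)
  'disconnect' -> no (count: 2)
  'rewrite' -> no (count: 2)
  'prepay' -> no (count: 2)
  'talk' -> no (count: 2)
  'dislike' -> no (count: 2)
  'walk' -> no (count: 2)
  'reheat' -> no (count: 2)
Total with prefix 'un': 2

2


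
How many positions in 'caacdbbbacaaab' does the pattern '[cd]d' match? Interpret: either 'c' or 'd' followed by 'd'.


Pattern: [cd]d means either 'c' or 'd' followed by 'd'.
Scanning 'caacdbbbacaaab' position-by-position:
  Pos 0: window 'ca' -> no
  Pos 1: window 'aa' -> no
  Pos 2: window 'ac' -> no
  Pos 3: window 'cd' -> MATCH
  Pos 4: window 'db' -> no
  Pos 5: window 'bb' -> no
  Pos 6: window 'bb' -> no
  Pos 7: window 'ba' -> no
  Pos 8: window 'ac' -> no
  Pos 9: window 'ca' -> no
  Pos 10: window 'aa' -> no
  Pos 11: window 'aa' -> no
  Pos 12: window 'ab' -> no
  Pos 13: window 'b' -> no
Total matches: 1

1


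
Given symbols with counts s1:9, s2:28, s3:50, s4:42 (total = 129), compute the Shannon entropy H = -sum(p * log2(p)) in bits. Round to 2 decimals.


Computing entropy H = -sum(p_i * log2(p_i)):
  s1: p = 9/129 = 0.0698, -p*log2(p) = 0.2680
  s2: p = 28/129 = 0.2171, -p*log2(p) = 0.4784
  s3: p = 50/129 = 0.3876, -p*log2(p) = 0.5300
  s4: p = 42/129 = 0.3256, -p*log2(p) = 0.5271
H = sum of terms = 1.8035
Rounded to 2 decimals: 1.80

1.80


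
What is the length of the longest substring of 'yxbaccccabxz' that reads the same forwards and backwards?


Scanning 'yxbaccccabxz' for palindromic substrings.
Substring at positions 1-10: 'xbaccccabx'.
Check: reverse('xbaccccabx') = 'xbaccccabx' -> palindrome confirmed.
Neighbouring characters ('y' / 'z') break symmetry, so it cannot extend further.
No longer palindromic substring exists; longest length = 10

10


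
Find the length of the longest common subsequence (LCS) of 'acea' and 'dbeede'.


DP table for LCS of 'acea' and 'dbeede':
       d  b  e  e  d  e
    0  0  0  0  0  0  0
  a 0  0  0  0  0  0  0
  c 0  0  0  0  0  0  0
  e 0  0  0  1  1  1  1
  a 0  0  0  1  1  1  1
LCS: 'e'
LCS length = 1

1


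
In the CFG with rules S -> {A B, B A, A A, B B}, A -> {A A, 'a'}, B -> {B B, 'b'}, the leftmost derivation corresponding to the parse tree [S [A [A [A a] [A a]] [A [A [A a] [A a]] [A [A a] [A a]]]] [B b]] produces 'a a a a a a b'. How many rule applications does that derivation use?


Every bracketed nonterminal node [X ...] in the tree is produced by exactly one rule application.
Reading the tree off as a leftmost derivation:
  Step 1: S  =>  A B   (applied S -> A B)
  Step 2: A B  =>  A A B   (applied A -> A A)
  Step 3: A A B  =>  A A A B   (applied A -> A A)
  Step 4: A A A B  =>  a A A B   (applied A -> a)
  Step 5: a A A B  =>  a a A B   (applied A -> a)
  Step 6: a a A B  =>  a a A A B   (applied A -> A A)
  Step 7: a a A A B  =>  a a A A A B   (applied A -> A A)
  Step 8: a a A A A B  =>  a a a A A B   (applied A -> a)
  Step 9: a a a A A B  =>  a a a a A B   (applied A -> a)
  Step 10: a a a a A B  =>  a a a a A A B   (applied A -> A A)
  Step 11: a a a a A A B  =>  a a a a a A B   (applied A -> a)
  Step 12: a a a a a A B  =>  a a a a a a B   (applied A -> a)
  Step 13: a a a a a a B  =>  a a a a a a b   (applied B -> b)
Final yield: a a a a a a b
Total rewrite steps: 13

13


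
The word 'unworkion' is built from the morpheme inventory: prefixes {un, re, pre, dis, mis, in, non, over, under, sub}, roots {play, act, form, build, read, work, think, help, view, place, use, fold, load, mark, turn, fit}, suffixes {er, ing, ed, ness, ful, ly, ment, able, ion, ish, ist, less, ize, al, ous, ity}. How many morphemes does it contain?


Segmenting 'unworkion' against the inventory:
  'un' -> prefix (morpheme 1)
  'work' -> root (morpheme 2)
  'ion' -> suffix (morpheme 3)
Total morphemes: 3

3


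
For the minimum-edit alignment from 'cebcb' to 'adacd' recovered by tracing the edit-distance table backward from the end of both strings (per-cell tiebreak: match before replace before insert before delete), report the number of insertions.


Edit distance = 4. Backtracking from cell (5, 5) with preference match > replace > insert > delete,
then listing the resulting alignment 'cebcb' -> 'adacd' left to right:
  Step 1: replace c->a
  Step 2: replace e->d
  Step 3: replace b->a
  Step 4: keep 'c'
  Step 5: replace b->d
Total insertions: 0

0


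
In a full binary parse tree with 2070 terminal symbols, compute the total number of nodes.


Leaf nodes (terminals): 2070
Internal nodes = n - 1 = 2070 - 1 = 2069
Total = leaves + internal = 2070 + 2069 = 4139

4139


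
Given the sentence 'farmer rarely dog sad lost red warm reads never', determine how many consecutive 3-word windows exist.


Word trigrams from [9] words:
  Trigram 1: (farmer rarely dog)
  Trigram 2: (rarely dog sad)
  Trigram 3: (dog sad lost)
  Trigram 4: (sad lost red)
  Trigram 5: (lost red warm)
  Trigram 6: (red warm reads)
  Trigram 7: (warm reads never)
Total word trigrams: 9 - 2 = 7

7


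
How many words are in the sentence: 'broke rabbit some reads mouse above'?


Counting words by splitting on spaces:
  Word 1: 'broke'
  Word 2: 'rabbit'
  Word 3: 'some'
  Word 4: 'reads'
  Word 5: 'mouse'
  Word 6: 'above'
Total words: 6

6


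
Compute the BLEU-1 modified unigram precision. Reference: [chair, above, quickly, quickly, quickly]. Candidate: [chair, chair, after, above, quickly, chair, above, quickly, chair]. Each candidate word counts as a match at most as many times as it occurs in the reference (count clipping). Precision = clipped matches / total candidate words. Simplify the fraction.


Reference word counts: {'above': 1, 'chair': 1, 'quickly': 3}
Checking each candidate word (with clipping):
  'chair' -> in reference (ref count 1, used 1/1) -> match (matches: 1)
  'chair' -> ref count 1 already used up (1/1) -> clipped, no match (matches: 1)
  'after' -> not in reference -> no match (matches: 1)
  'above' -> in reference (ref count 1, used 1/1) -> match (matches: 2)
  'quickly' -> in reference (ref count 3, used 1/3) -> match (matches: 3)
  'chair' -> ref count 1 already used up (1/1) -> clipped, no match (matches: 3)
  'above' -> ref count 1 already used up (1/1) -> clipped, no match (matches: 3)
  'quickly' -> in reference (ref count 3, used 2/3) -> match (matches: 4)
  'chair' -> ref count 1 already used up (1/1) -> clipped, no match (matches: 4)
Clipped matches: 4, Candidate length: 9
Precision = 4/9

4/9


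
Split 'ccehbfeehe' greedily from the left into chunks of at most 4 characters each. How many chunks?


'ccehbfeehe' has 10 characters.
Chunking with max size 4:
  Chunk 1: 'cceh' (positions 0-3)
  Chunk 2: 'bfee' (positions 4-7)
  Chunk 3: 'he' (positions 8-9)
Total chunks: ceil(10 / 4) = 3

3


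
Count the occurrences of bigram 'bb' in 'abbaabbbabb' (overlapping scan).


Scanning 'abbaabbbabb' for bigram 'bb':
  Position 0: 'ab' -> no
  Position 1: 'bb' -> MATCH
  Position 2: 'ba' -> no
  Position 3: 'aa' -> no
  Position 4: 'ab' -> no
  Position 5: 'bb' -> MATCH
  Position 6: 'bb' -> MATCH
  Position 7: 'ba' -> no
  Position 8: 'ab' -> no
  Position 9: 'bb' -> MATCH
Total matches: 4

4


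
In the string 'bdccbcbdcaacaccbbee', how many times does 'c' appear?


Scanning 'bdccbcbdcaacaccbbee' for 'c':
  Position 2: 'c' -> MATCH (count: 1)
  Position 3: 'c' -> MATCH (count: 2)
  Position 5: 'c' -> MATCH (count: 3)
  Position 8: 'c' -> MATCH (count: 4)
  Position 11: 'c' -> MATCH (count: 5)
  Position 13: 'c' -> MATCH (count: 6)
  Position 14: 'c' -> MATCH (count: 7)
Total occurrences of 'c': 7

7


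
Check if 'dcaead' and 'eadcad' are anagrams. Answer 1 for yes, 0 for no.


Sort characters of 'dcaead': 'aacdde'
Sort characters of 'eadcad': 'aacdde'
Sorted forms match -> they ARE anagrams
Result: 1

1


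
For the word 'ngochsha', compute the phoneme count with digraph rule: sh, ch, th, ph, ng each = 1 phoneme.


Parsing 'ngochsha' greedily, digraphs first:
  'ng' -> digraph (1 consonant phoneme) (phonemes so far: 1)
  'o' -> vowel phoneme (phonemes so far: 2)
  'ch' -> digraph (1 consonant phoneme) (phonemes so far: 3)
  'sh' -> digraph (1 consonant phoneme) (phonemes so far: 4)
  'a' -> vowel phoneme (phonemes so far: 5)
Total phonemes: 5

5


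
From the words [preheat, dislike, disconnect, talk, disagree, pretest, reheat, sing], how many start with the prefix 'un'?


Checking each word for prefix 'un':
  'preheat' -> no (count: 0)
  'dislike' -> no (count: 0)
  'disconnect' -> no (count: 0)
  'talk' -> no (count: 0)
  'disagree' -> no (count: 0)
  'pretest' -> no (count: 0)
  'reheat' -> no (count: 0)
  'sing' -> no (count: 0)
Total with prefix 'un': 0

0


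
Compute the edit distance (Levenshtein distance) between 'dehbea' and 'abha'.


Building DP table for s1='dehbea' (len 6) and s2='abha' (len 4):
       a  b  h  a
    0  1  2  3  4
  d 1  1  2  3  4
  e 2  2  2  3  4
  h 3  3  3  2  3
  b 4  4  3  3  3
  e 5  5  4  4  4
  a 6  5  5  5  4
Edit distance = dp[6][4] = 4

4


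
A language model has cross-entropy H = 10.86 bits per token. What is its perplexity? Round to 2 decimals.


Perplexity formula: PP = 2^H
H = 10.86
PP = 2^10.86
Decompose: 2^10.86 = 2^10 * 2^0.86
2^10 = 1024, 2^0.86 ~ 1.8150383
PP ~ 1024 * 1.8150383 = 1858.5992192
Rounded to 2 decimals: 1858.60

1858.60


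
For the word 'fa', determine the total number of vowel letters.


Scanning each character of 'fa':
  Position 1: 'f' -> consonant (running count: 0)
  Position 2: 'a' -> vowel (running count: 1)
Total vowels: 1

1


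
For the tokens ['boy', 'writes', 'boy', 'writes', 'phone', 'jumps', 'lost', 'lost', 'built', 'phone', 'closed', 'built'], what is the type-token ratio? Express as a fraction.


Tokens: 12
Unique types: ('boy', 'built', 'closed', 'jumps', 'lost', 'phone', 'writes') = 7
TTR = 7/12
Already in lowest terms.

7/12


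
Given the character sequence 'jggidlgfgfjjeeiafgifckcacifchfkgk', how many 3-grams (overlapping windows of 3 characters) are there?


String 'jggidlgfgfjjeeiafgifckcacifchfkgk' has length L = 33.
Number of overlapping n-grams = L - n + 1
Substituting: 33 - 3 + 1 = 31

31


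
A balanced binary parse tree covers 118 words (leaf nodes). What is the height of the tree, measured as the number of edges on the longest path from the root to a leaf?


In a balanced binary tree with n leaves the deepest leaf is ceil(log2(n)) edges below the root.
log2(118) = 6.8826
ceil(6.8826) = 7
height (edges) = 7

7


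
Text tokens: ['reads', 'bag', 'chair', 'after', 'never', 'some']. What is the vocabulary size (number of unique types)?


Listing all tokens and tracking unique types:
  Token 1: 'reads' -> NEW (unique so far: 1)
  Token 2: 'bag' -> NEW (unique so far: 2)
  Token 3: 'chair' -> NEW (unique so far: 3)
  Token 4: 'after' -> NEW (unique so far: 4)
  Token 5: 'never' -> NEW (unique so far: 5)
  Token 6: 'some' -> NEW (unique so far: 6)
Unique types: ('after', 'bag', 'chair', 'never', 'reads', 'some')
Vocabulary size: 6

6


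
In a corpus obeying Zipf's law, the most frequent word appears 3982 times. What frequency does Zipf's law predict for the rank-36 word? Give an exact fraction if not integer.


Zipf's law: freq(rank) = f1 / rank
f1 = 3982, rank = 36
freq = 3982 / 36
GCD(3982, 36) = 2
Simplified: 1991/18

1991/18


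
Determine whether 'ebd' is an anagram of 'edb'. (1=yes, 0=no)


Sort characters of 'ebd': 'bde'
Sort characters of 'edb': 'bde'
Sorted forms match -> they ARE anagrams
Result: 1

1


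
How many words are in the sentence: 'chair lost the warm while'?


Counting words by splitting on spaces:
  Word 1: 'chair'
  Word 2: 'lost'
  Word 3: 'the'
  Word 4: 'warm'
  Word 5: 'while'
Total words: 5

5


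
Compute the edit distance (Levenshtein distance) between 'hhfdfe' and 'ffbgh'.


Building DP table for s1='hhfdfe' (len 6) and s2='ffbgh' (len 5):
       f  f  b  g  h
    0  1  2  3  4  5
  h 1  1  2  3  4  4
  h 2  2  2  3  4  4
  f 3  2  2  3  4  5
  d 4  3  3  3  4  5
  f 5  4  3  4  4  5
  e 6  5  4  4  5  5
Edit distance = dp[6][5] = 5

5


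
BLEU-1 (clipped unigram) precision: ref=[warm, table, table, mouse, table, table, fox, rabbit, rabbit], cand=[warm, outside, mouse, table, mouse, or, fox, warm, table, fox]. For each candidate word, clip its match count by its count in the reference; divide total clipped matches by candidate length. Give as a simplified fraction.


Reference word counts: {'fox': 1, 'mouse': 1, 'rabbit': 2, 'table': 4, 'warm': 1}
Checking each candidate word (with clipping):
  'warm' -> in reference (ref count 1, used 1/1) -> match (matches: 1)
  'outside' -> not in reference -> no match (matches: 1)
  'mouse' -> in reference (ref count 1, used 1/1) -> match (matches: 2)
  'table' -> in reference (ref count 4, used 1/4) -> match (matches: 3)
  'mouse' -> ref count 1 already used up (1/1) -> clipped, no match (matches: 3)
  'or' -> not in reference -> no match (matches: 3)
  'fox' -> in reference (ref count 1, used 1/1) -> match (matches: 4)
  'warm' -> ref count 1 already used up (1/1) -> clipped, no match (matches: 4)
  'table' -> in reference (ref count 4, used 2/4) -> match (matches: 5)
  'fox' -> ref count 1 already used up (1/1) -> clipped, no match (matches: 5)
Clipped matches: 5, Candidate length: 10
Precision = 5/10 = 1/2

1/2


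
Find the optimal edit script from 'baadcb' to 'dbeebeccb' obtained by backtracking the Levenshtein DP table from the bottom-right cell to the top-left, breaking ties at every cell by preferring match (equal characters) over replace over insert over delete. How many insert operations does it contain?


Edit distance = 6. Backtracking from cell (6, 9) with preference match > replace > insert > delete,
then listing the resulting alignment 'baadcb' -> 'dbeebeccb' left to right:
  Step 1: insert 'd' [insertion #1]
  Step 2: keep 'b'
  Step 3: insert 'e' [insertion #2]
  Step 4: insert 'e' [insertion #3]
  Step 5: replace a->b
  Step 6: replace a->e
  Step 7: replace d->c
  Step 8: keep 'c'
  Step 9: keep 'b'
Total insertions: 3

3


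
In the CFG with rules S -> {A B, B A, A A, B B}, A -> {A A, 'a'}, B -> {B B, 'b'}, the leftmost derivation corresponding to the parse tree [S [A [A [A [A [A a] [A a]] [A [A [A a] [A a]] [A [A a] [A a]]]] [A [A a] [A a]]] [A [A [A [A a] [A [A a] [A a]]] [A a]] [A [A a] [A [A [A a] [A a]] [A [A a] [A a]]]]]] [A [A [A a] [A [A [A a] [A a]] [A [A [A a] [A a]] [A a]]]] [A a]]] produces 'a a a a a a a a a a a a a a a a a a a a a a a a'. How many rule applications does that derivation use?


Every bracketed nonterminal node [X ...] in the tree is produced by exactly one rule application.
Reading the tree off as a leftmost derivation:
  Step 1: S  =>  A A   (applied S -> A A)
  Step 2: A A  =>  A A A   (applied A -> A A)
  Step 3: A A A  =>  A A A A   (applied A -> A A)
  Step 4: A A A A  =>  A A A A A   (applied A -> A A)
  Step 5: A A A A A  =>  A A A A A A   (applied A -> A A)
  Step 6: A A A A A A  =>  a A A A A A   (applied A -> a)
  Step 7: a A A A A A  =>  a a A A A A   (applied A -> a)
  Step 8: a a A A A A  =>  a a A A A A A   (applied A -> A A)
  Step 9: a a A A A A A  =>  a a A A A A A A   (applied A -> A A)
  Step 10: a a A A A A A A  =>  a a a A A A A A   (applied A -> a)
  Step 11: a a a A A A A A  =>  a a a a A A A A   (applied A -> a)
  Step 12: a a a a A A A A  =>  a a a a A A A A A   (applied A -> A A)
  Step 13: a a a a A A A A A  =>  a a a a a A A A A   (applied A -> a)
  Step 14: a a a a a A A A A  =>  a a a a a a A A A   (applied A -> a)
  Step 15: a a a a a a A A A  =>  a a a a a a A A A A   (applied A -> A A)
  Step 16: a a a a a a A A A A  =>  a a a a a a a A A A   (applied A -> a)
  Step 17: a a a a a a a A A A  =>  a a a a a a a a A A   (applied A -> a)
  Step 18: a a a a a a a a A A  =>  a a a a a a a a A A A   (applied A -> A A)
  Step 19: a a a a a a a a A A A  =>  a a a a a a a a A A A A   (applied A -> A A)
  Step 20: a a a a a a a a A A A A  =>  a a a a a a a a A A A A A   (applied A -> A A)
  Step 21: a a a a a a a a A A A A A  =>  a a a a a a a a a A A A A   (applied A -> a)
  Step 22: a a a a a a a a a A A A A  =>  a a a a a a a a a A A A A A   (applied A -> A A)
  Step 23: a a a a a a a a a A A A A A  =>  a a a a a a a a a a A A A A   (applied A -> a)
  Step 24: a a a a a a a a a a A A A A  =>  a a a a a a a a a a a A A A   (applied A -> a)
  Step 25: a a a a a a a a a a a A A A  =>  a a a a a a a a a a a a A A   (applied A -> a)
  Step 26: a a a a a a a a a a a a A A  =>  a a a a a a a a a a a a A A A   (applied A -> A A)
  Step 27: a a a a a a a a a a a a A A A  =>  a a a a a a a a a a a a a A A   (applied A -> a)
  Step 28: a a a a a a a a a a a a a A A  =>  a a a a a a a a a a a a a A A A   (applied A -> A A)
  Step 29: a a a a a a a a a a a a a A A A  =>  a a a a a a a a a a a a a A A A A   (applied A -> A A)
  Step 30: a a a a a a a a a a a a a A A A A  =>  a a a a a a a a a a a a a a A A A   (applied A -> a)
  Step 31: a a a a a a a a a a a a a a A A A  =>  a a a a a a a a a a a a a a a A A   (applied A -> a)
  Step 32: a a a a a a a a a a a a a a a A A  =>  a a a a a a a a a a a a a a a A A A   (applied A -> A A)
  Step 33: a a a a a a a a a a a a a a a A A A  =>  a a a a a a a a a a a a a a a a A A   (applied A -> a)
  Step 34: a a a a a a a a a a a a a a a a A A  =>  a a a a a a a a a a a a a a a a a A   (applied A -> a)
  Step 35: a a a a a a a a a a a a a a a a a A  =>  a a a a a a a a a a a a a a a a a A A   (applied A -> A A)
  Step 36: a a a a a a a a a a a a a a a a a A A  =>  a a a a a a a a a a a a a a a a a A A A   (applied A -> A A)
  Step 37: a a a a a a a a a a a a a a a a a A A A  =>  a a a a a a a a a a a a a a a a a a A A   (applied A -> a)
  Step 38: a a a a a a a a a a a a a a a a a a A A  =>  a a a a a a a a a a a a a a a a a a A A A   (applied A -> A A)
  Step 39: a a a a a a a a a a a a a a a a a a A A A  =>  a a a a a a a a a a a a a a a a a a A A A A   (applied A -> A A)
  Step 40: a a a a a a a a a a a a a a a a a a A A A A  =>  a a a a a a a a a a a a a a a a a a a A A A   (applied A -> a)
  Step 41: a a a a a a a a a a a a a a a a a a a A A A  =>  a a a a a a a a a a a a a a a a a a a a A A   (applied A -> a)
  Step 42: a a a a a a a a a a a a a a a a a a a a A A  =>  a a a a a a a a a a a a a a a a a a a a A A A   (applied A -> A A)
  Step 43: a a a a a a a a a a a a a a a a a a a a A A A  =>  a a a a a a a a a a a a a a a a a a a a A A A A   (applied A -> A A)
  Step 44: a a a a a a a a a a a a a a a a a a a a A A A A  =>  a a a a a a a a a a a a a a a a a a a a a A A A   (applied A -> a)
  Step 45: a a a a a a a a a a a a a a a a a a a a a A A A  =>  a a a a a a a a a a a a a a a a a a a a a a A A   (applied A -> a)
  Step 46: a a a a a a a a a a a a a a a a a a a a a a A A  =>  a a a a a a a a a a a a a a a a a a a a a a a A   (applied A -> a)
  Step 47: a a a a a a a a a a a a a a a a a a a a a a a A  =>  a a a a a a a a a a a a a a a a a a a a a a a a   (applied A -> a)
Final yield: a a a a a a a a a a a a a a a a a a a a a a a a
Total rewrite steps: 47

47


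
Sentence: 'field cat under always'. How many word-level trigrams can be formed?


Word trigrams from [4] words:
  Trigram 1: (field cat under)
  Trigram 2: (cat under always)
Total word trigrams: 4 - 2 = 2

2


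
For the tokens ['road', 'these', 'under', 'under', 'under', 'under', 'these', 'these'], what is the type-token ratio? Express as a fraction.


Tokens: 8
Unique types: ('road', 'these', 'under') = 3
TTR = 3/8
Already in lowest terms.

3/8


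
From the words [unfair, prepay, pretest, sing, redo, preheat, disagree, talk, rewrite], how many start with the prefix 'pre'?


Checking each word for prefix 'pre':
  'unfair' -> no (count: 0)
  'prepay' -> YES, starts with 'pre' (count: 1)
  'pretest' -> YES, starts with 'pre' (count: 2)
  'sing' -> no (count: 2)
  'redo' -> no (count: 2)
  'preheat' -> YES, starts with 'pre' (count: 3)
  'disagree' -> no (count: 3)
  'talk' -> no (count: 3)
  'rewrite' -> no (count: 3)
Total with prefix 'pre': 3

3


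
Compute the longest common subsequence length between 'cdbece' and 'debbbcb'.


DP table for LCS of 'cdbece' and 'debbbcb':
       d  e  b  b  b  c  b
    0  0  0  0  0  0  0  0
  c 0  0  0  0  0  0  1  1
  d 0  1  1  1  1  1  1  1
  b 0  1  1  2  2  2  2  2
  e 0  1  2  2  2  2  2  2
  c 0  1  2  2  2  2  3  3
  e 0  1  2  2  2  2  3  3
LCS: 'dbc'
LCS length = 3

3


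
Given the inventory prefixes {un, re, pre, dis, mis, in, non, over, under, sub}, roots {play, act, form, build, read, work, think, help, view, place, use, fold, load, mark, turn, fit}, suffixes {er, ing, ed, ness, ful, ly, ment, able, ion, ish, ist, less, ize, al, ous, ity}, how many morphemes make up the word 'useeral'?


Segmenting 'useeral' against the inventory:
  'use' -> root (morpheme 1)
  'er' -> suffix (morpheme 2)
  'al' -> suffix (morpheme 3)
Total morphemes: 3

3


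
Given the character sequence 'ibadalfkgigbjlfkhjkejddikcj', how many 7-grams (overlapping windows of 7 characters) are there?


String 'ibadalfkgigbjlfkhjkejddikcj' has length L = 27.
Number of overlapping n-grams = L - n + 1
Substituting: 27 - 7 + 1 = 21

21


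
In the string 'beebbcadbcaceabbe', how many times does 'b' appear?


Scanning 'beebbcadbcaceabbe' for 'b':
  Position 0: 'b' -> MATCH (count: 1)
  Position 3: 'b' -> MATCH (count: 2)
  Position 4: 'b' -> MATCH (count: 3)
  Position 8: 'b' -> MATCH (count: 4)
  Position 14: 'b' -> MATCH (count: 5)
  Position 15: 'b' -> MATCH (count: 6)
Total occurrences of 'b': 6

6


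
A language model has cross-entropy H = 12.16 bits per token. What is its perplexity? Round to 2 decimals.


Perplexity formula: PP = 2^H
H = 12.16
PP = 2^12.16
Decompose: 2^12.16 = 2^12 * 2^0.16
2^12 = 4096, 2^0.16 ~ 1.1172871
PP ~ 4096 * 1.1172871 = 4576.4079616
Rounded to 2 decimals: 4576.41

4576.41


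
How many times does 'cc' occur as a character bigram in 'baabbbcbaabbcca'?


Scanning 'baabbbcbaabbcca' for bigram 'cc':
  Position 0: 'ba' -> no
  Position 1: 'aa' -> no
  Position 2: 'ab' -> no
  Position 3: 'bb' -> no
  Position 4: 'bb' -> no
  Position 5: 'bc' -> no
  Position 6: 'cb' -> no
  Position 7: 'ba' -> no
  Position 8: 'aa' -> no
  Position 9: 'ab' -> no
  Position 10: 'bb' -> no
  Position 11: 'bc' -> no
  Position 12: 'cc' -> MATCH
  Position 13: 'ca' -> no
Total matches: 1

1


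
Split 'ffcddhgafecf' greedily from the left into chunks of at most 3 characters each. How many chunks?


'ffcddhgafecf' has 12 characters.
Chunking with max size 3:
  Chunk 1: 'ffc' (positions 0-2)
  Chunk 2: 'ddh' (positions 3-5)
  Chunk 3: 'gaf' (positions 6-8)
  Chunk 4: 'ecf' (positions 9-11)
Total chunks: ceil(12 / 3) = 4

4


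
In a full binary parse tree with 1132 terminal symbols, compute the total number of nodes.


Leaf nodes (terminals): 1132
Internal nodes = n - 1 = 1132 - 1 = 1131
Total = leaves + internal = 1132 + 1131 = 2263

2263


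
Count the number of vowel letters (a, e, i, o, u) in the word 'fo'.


Scanning each character of 'fo':
  Position 1: 'f' -> consonant (running count: 0)
  Position 2: 'o' -> vowel (running count: 1)
Total vowels: 1

1


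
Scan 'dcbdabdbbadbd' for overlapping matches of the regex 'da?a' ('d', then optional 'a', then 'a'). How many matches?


Pattern: da?a means 'd', then optional 'a', then 'a'.
Scanning 'dcbdabdbbadbd' position-by-position:
  Pos 0: window 'dcb' -> no
  Pos 1: window 'cbd' -> no
  Pos 2: window 'bda' -> no
  Pos 3: window 'dab' -> MATCH
  Pos 4: window 'abd' -> no
  Pos 5: window 'bdb' -> no
  Pos 6: window 'dbb' -> no
  Pos 7: window 'bba' -> no
  Pos 8: window 'bad' -> no
  Pos 9: window 'adb' -> no
  Pos 10: window 'dbd' -> no
  Pos 11: window 'bd' -> no
  Pos 12: window 'd' -> no
Total matches: 1

1


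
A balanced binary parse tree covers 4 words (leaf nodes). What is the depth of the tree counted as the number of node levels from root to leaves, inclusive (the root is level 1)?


In a balanced binary tree with n leaves the deepest leaf is ceil(log2(n)) edges below the root,
so counting node levels inclusive of root and leaves gives ceil(log2(n)) + 1 levels.
log2(4) = 2.0000
ceil(2.0000) = 2
levels = 2 + 1 = 3

3


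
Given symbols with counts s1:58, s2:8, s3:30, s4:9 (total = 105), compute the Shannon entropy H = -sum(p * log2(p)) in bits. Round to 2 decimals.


Computing entropy H = -sum(p_i * log2(p_i)):
  s1: p = 58/105 = 0.5524, -p*log2(p) = 0.4730
  s2: p = 8/105 = 0.0762, -p*log2(p) = 0.2830
  s3: p = 30/105 = 0.2857, -p*log2(p) = 0.5164
  s4: p = 9/105 = 0.0857, -p*log2(p) = 0.3038
H = sum of terms = 1.5762
Rounded to 2 decimals: 1.58

1.58


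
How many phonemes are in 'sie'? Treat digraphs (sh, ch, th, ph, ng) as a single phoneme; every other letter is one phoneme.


Parsing 'sie' greedily, digraphs first:
  's' -> consonant phoneme (phonemes so far: 1)
  'i' -> vowel phoneme (phonemes so far: 2)
  'e' -> vowel phoneme (phonemes so far: 3)
Total phonemes: 3

3


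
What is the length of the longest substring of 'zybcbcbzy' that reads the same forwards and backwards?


Scanning 'zybcbcbzy' for palindromic substrings.
Substring at positions 2-6: 'bcbcb'.
Check: reverse('bcbcb') = 'bcbcb' -> palindrome confirmed.
Neighbouring characters ('y' / 'z') break symmetry, so it cannot extend further.
No longer palindromic substring exists; longest length = 5

5


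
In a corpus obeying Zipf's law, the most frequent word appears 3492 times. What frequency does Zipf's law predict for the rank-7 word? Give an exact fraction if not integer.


Zipf's law: freq(rank) = f1 / rank
f1 = 3492, rank = 7
freq = 3492 / 7
GCD(3492, 7) = 1
Simplified: 3492/7

3492/7


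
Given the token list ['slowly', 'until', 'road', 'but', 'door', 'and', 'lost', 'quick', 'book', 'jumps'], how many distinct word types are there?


Listing all tokens and tracking unique types:
  Token 1: 'slowly' -> NEW (unique so far: 1)
  Token 2: 'until' -> NEW (unique so far: 2)
  Token 3: 'road' -> NEW (unique so far: 3)
  Token 4: 'but' -> NEW (unique so far: 4)
  Token 5: 'door' -> NEW (unique so far: 5)
  Token 6: 'and' -> NEW (unique so far: 6)
  Token 7: 'lost' -> NEW (unique so far: 7)
  Token 8: 'quick' -> NEW (unique so far: 8)
  Token 9: 'book' -> NEW (unique so far: 9)
  Token 10: 'jumps' -> NEW (unique so far: 10)
Unique types: ('and', 'book', 'but', 'door', 'jumps', 'lost', 'quick', 'road', 'slowly', 'until')
Vocabulary size: 10

10


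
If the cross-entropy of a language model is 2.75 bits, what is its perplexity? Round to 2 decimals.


Perplexity formula: PP = 2^H
H = 2.75
PP = 2^2.75
Decompose: 2^2.75 = 2^2 * 2^0.75
2^2 = 4, 2^0.75 ~ 1.6817928
PP ~ 4 * 1.6817928 = 6.7271712
Rounded to 2 decimals: 6.73

6.73


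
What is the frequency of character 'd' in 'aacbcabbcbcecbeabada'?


Scanning 'aacbcabbcbcecbeabada' for 'd':
  Position 18: 'd' -> MATCH (count: 1)
Total occurrences of 'd': 1

1


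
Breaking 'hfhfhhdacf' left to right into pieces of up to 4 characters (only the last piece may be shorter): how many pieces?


'hfhfhhdacf' has 10 characters.
Chunking with max size 4:
  Chunk 1: 'hfhf' (positions 0-3)
  Chunk 2: 'hhda' (positions 4-7)
  Chunk 3: 'cf' (positions 8-9)
Total chunks: ceil(10 / 4) = 3

3


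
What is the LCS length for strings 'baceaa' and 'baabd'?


DP table for LCS of 'baceaa' and 'baabd':
       b  a  a  b  d
    0  0  0  0  0  0
  b 0  1  1  1  1  1
  a 0  1  2  2  2  2
  c 0  1  2  2  2  2
  e 0  1  2  2  2  2
  a 0  1  2  3  3  3
  a 0  1  2  3  3  3
LCS: 'baa'
LCS length = 3

3


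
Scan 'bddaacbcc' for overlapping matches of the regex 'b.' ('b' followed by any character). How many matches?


Pattern: b. means 'b' followed by any character.
Scanning 'bddaacbcc' position-by-position:
  Pos 0: window 'bd' -> MATCH
  Pos 1: window 'dd' -> no
  Pos 2: window 'da' -> no
  Pos 3: window 'aa' -> no
  Pos 4: window 'ac' -> no
  Pos 5: window 'cb' -> no
  Pos 6: window 'bc' -> MATCH
  Pos 7: window 'cc' -> no
  Pos 8: window 'c' -> no
Total matches: 2

2


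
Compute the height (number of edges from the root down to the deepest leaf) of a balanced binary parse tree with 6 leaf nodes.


In a balanced binary tree with n leaves the deepest leaf is ceil(log2(n)) edges below the root.
log2(6) = 2.5850
ceil(2.5850) = 3
height (edges) = 3

3


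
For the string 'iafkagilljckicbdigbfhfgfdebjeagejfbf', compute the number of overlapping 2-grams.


String 'iafkagilljckicbdigbfhfgfdebjeagejfbf' has length L = 36.
Number of overlapping n-grams = L - n + 1
Substituting: 36 - 2 + 1 = 35

35


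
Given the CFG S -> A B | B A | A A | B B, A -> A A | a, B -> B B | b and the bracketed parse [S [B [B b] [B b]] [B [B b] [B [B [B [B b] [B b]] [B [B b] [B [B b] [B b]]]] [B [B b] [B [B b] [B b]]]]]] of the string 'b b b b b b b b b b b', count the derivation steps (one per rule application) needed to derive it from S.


Every bracketed nonterminal node [X ...] in the tree is produced by exactly one rule application.
Reading the tree off as a leftmost derivation:
  Step 1: S  =>  B B   (applied S -> B B)
  Step 2: B B  =>  B B B   (applied B -> B B)
  Step 3: B B B  =>  b B B   (applied B -> b)
  Step 4: b B B  =>  b b B   (applied B -> b)
  Step 5: b b B  =>  b b B B   (applied B -> B B)
  Step 6: b b B B  =>  b b b B   (applied B -> b)
  Step 7: b b b B  =>  b b b B B   (applied B -> B B)
  Step 8: b b b B B  =>  b b b B B B   (applied B -> B B)
  Step 9: b b b B B B  =>  b b b B B B B   (applied B -> B B)
  Step 10: b b b B B B B  =>  b b b b B B B   (applied B -> b)
  Step 11: b b b b B B B  =>  b b b b b B B   (applied B -> b)
  Step 12: b b b b b B B  =>  b b b b b B B B   (applied B -> B B)
  Step 13: b b b b b B B B  =>  b b b b b b B B   (applied B -> b)
  Step 14: b b b b b b B B  =>  b b b b b b B B B   (applied B -> B B)
  Step 15: b b b b b b B B B  =>  b b b b b b b B B   (applied B -> b)
  Step 16: b b b b b b b B B  =>  b b b b b b b b B   (applied B -> b)
  Step 17: b b b b b b b b B  =>  b b b b b b b b B B   (applied B -> B B)
  Step 18: b b b b b b b b B B  =>  b b b b b b b b b B   (applied B -> b)
  Step 19: b b b b b b b b b B  =>  b b b b b b b b b B B   (applied B -> B B)
  Step 20: b b b b b b b b b B B  =>  b b b b b b b b b b B   (applied B -> b)
  Step 21: b b b b b b b b b b B  =>  b b b b b b b b b b b   (applied B -> b)
Final yield: b b b b b b b b b b b
Total rewrite steps: 21

21
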